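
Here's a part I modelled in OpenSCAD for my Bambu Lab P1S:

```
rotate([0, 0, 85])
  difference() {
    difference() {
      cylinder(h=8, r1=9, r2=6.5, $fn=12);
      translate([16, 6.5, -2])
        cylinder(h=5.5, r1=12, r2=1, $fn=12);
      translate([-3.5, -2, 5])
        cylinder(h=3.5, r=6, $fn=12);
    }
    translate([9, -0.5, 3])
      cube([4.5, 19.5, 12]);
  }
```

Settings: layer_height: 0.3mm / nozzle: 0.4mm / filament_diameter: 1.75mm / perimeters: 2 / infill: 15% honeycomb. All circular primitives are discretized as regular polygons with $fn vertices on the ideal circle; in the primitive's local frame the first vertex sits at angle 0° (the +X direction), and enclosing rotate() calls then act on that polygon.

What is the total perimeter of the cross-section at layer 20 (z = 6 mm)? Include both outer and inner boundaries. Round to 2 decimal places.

At z = 6 mm: the cone: at t=0.750 of its height the radius interpolates to r₁+(r₂−r₁)t = 7.125, giving a regular 12-gon of that circumradius (perimeter = 2·12·7.125·sin(180°/12) = 44.26 mm); the cone at (16, 6.5) is not intersected at this z (z outside [-2, 3.5]); the cylinder at (-3.5, -2): section is a regular 12-gon, circumradius r=6 (perimeter = 2·12·6.000·sin(180°/12) = 37.27 mm); Subtracting the remaining from the first: starting from the cone, the r=6 cylinder at (-3.5, -2) partially overlaps it — only the 77.15 mm² overlap (of its 108.00 mm²) is removed, clipping the outline — boundary = 48.31 mm; the cube at (9, -0.5) (footprint 4.5×19.5) is included at this height (perimeter 48.00 mm); Taking the first minus the rest: starting from that combined region, the 4.5×19.5 cube at (9, -0.5) misses the remaining region (no effect) — boundary = 48.31 mm; (whole slice rotated 85° about Z — lengths, areas and connectivity unchanged). Overall, the cross-section is a single solid region. Total boundary length (outer) = 48.31 mm.

48.31 mm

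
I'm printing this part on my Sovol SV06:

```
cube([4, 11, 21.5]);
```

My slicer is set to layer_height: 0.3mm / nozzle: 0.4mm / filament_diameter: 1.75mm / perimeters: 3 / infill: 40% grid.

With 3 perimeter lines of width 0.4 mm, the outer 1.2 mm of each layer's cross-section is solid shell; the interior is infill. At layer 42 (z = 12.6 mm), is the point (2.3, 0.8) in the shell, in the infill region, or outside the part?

At z = 12.6 mm: the cube (footprint 4×11) is included at this height. Overall, the cross-section is a single solid region. The nearest boundary edge runs (0.00, 0.00)→(4.00, 0.00); distance from the point to it = 0.80 mm. The point is inside the cross-section, 0.80 mm from the nearest boundary — within the 1.2 mm shell band (3 × 0.4).

shell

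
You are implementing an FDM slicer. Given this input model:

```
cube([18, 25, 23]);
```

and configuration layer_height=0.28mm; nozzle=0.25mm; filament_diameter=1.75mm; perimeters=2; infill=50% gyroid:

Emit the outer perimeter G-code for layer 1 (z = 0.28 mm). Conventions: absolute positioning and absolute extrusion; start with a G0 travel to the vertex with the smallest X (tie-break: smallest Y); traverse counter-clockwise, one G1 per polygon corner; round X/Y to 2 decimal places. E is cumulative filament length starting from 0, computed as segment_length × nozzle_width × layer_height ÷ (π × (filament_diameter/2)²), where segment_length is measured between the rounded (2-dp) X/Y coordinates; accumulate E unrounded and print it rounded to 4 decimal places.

At z = 0.28 mm: the cube (footprint 18×25) is included at this height. The outline is a single polygon with 4 vertices. Extrusion per mm of travel: 0.25 × 0.28 / (π × 0.875²) = 0.029103. Accumulating E over each segment gives final E = 2.5028.

G0 X0.00 Y0.00 Z0.28
G1 X18.00 Y0.00 E0.5238
G1 X18.00 Y25.00 E1.2514
G1 X0.00 Y25.00 E1.7753
G1 X0.00 Y0.00 E2.5028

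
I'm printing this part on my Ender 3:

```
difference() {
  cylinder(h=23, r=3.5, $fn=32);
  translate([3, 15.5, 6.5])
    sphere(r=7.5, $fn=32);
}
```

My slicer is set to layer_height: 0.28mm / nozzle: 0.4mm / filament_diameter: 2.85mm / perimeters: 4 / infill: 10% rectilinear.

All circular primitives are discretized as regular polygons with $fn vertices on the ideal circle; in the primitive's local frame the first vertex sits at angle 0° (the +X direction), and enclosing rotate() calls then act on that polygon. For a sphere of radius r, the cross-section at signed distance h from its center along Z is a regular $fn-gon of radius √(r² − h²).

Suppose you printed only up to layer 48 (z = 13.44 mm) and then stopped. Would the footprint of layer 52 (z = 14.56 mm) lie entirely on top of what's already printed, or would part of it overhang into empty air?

Compare the two slices. At z = 13.44: the cylinder: section is a regular 32-gon, circumradius r=3.5 (area = (32/2)·3.500²·sin(360°/32) = 38.24 mm²); the sphere at (3, 15.5): section is a regular 32-gon, circumradius = √(r²−h²) = √(7.5²−6.94²) = 2.844 (area = (32/2)·2.844²·sin(360°/32) = 25.24 mm²); Taking the first minus the rest: starting from the r=3.5 cylinder (38.24 mm²), the r=7.5 sphere at (3, 15.5) misses the remaining region (no effect) — area = 38.24 mm². At z = 14.56: the cylinder: section is a regular 32-gon, circumradius r=3.5 (area = (32/2)·3.500²·sin(360°/32) = 38.24 mm²); the sphere at (3, 15.5) is not intersected at this z (|z−center|=8.060 > r=7.5); Subtracting the remaining from the first: none of the subtracted shapes is present at this height, so the r=3.5 cylinder is unchanged — area = 38.24 mm². Checking containment: the cross-section at z = 14.56 is a subset of the cross-section at z = 13.44.

entirely on top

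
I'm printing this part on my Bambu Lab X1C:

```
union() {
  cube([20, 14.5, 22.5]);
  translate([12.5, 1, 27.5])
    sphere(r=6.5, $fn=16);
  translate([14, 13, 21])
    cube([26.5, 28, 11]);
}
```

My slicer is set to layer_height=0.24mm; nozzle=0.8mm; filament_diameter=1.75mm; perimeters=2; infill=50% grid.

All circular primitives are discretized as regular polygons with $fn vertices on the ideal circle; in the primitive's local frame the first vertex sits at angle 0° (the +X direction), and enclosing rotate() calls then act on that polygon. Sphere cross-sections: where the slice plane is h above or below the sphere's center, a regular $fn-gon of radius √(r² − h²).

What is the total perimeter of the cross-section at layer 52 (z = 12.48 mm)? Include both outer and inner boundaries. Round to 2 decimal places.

At z = 12.48 mm: the 20×14.5 cube contributes its full rectangle (perimeter 69.00 mm); the sphere at (12.5, 1) is not intersected at this z (|z−center|=15.020 > r=6.5); the cube at (14, 13) does not reach this height (z outside [21, 32]); Taking the union: only the 20×14.5 cube is present, so the union is just that shape — boundary = 69.00 mm. Overall, the cross-section is a single solid region. Total boundary length (outer) = 69.00 mm.

69.00 mm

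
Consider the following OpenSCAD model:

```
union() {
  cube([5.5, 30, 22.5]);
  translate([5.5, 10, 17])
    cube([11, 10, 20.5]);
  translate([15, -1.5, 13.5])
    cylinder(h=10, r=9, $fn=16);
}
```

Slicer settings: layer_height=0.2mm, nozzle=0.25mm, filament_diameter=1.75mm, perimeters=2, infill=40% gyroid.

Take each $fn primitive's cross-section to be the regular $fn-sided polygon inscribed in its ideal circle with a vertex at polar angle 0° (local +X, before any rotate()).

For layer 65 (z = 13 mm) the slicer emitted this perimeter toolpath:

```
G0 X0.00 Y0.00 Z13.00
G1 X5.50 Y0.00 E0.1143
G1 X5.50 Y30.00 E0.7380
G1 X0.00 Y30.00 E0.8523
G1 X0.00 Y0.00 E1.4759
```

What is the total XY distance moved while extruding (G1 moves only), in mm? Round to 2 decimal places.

Sum the Euclidean lengths of each G1 segment: total = 71.00 mm.

71.00 mm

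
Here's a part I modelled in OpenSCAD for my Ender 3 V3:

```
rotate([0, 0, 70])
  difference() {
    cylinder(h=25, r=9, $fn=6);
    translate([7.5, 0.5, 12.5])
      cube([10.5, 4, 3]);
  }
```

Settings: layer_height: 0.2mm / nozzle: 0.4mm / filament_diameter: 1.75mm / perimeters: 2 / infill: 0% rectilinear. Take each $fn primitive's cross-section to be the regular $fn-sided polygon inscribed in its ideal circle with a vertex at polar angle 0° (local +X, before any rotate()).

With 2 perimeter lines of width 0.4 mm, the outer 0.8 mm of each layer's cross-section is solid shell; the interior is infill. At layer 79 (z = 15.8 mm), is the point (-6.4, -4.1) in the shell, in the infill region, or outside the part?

At z = 15.8 mm: the r=9 cylinder contributes a regular 6-gon of circumradius 9; the cube at (7.5, 0.5) is not intersected at this z (z outside [12.5, 15.5]); After the difference (first − rest): none of the subtracted shapes is present at this height, so the r=9 cylinder is unchanged — 1 connected region; (whole slice rotated 70° about Z — lengths, areas and connectivity unchanged). Overall, the cross-section is a single solid region. Undo the 70° rotation: the query point maps to (-6.042, 4.612) in the un-rotated model frame. The nearest boundary edge runs (-4.50, 7.79)→(-9.00, 0.00); distance from the point to it = 0.26 mm. The point is inside the cross-section, 0.26 mm from the nearest boundary — within the 0.8 mm shell band (2 × 0.4).

shell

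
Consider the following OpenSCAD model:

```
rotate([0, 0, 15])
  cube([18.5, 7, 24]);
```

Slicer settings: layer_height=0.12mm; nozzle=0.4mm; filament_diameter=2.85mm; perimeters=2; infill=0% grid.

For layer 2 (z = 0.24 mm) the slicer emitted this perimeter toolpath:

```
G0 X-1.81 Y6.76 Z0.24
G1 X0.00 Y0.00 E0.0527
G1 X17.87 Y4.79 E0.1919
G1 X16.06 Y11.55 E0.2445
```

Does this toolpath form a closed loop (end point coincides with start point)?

no

Start point (G0): (-1.81, 6.76). End point (last G1): the path does not return to the start — open.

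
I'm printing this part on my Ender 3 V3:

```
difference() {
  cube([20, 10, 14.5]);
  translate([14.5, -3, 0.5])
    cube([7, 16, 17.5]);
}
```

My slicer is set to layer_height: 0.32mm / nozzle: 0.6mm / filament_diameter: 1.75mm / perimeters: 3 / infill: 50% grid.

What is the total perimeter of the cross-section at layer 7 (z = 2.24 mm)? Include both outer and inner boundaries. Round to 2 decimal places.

49.00 mm

At z = 2.24 mm: the cube is present — its section is the full 20×10 rectangle (perimeter 60.00 mm); the 7×16 cube at (14.5, -3) contributes its full rectangle (perimeter 46.00 mm); After the difference (first − rest): starting from the 20×10 cube, the 7×16 cube at (14.5, -3) partially overlaps it — only the 55.00 mm² overlap (of its 112.00 mm²) is removed, clipping the outline — boundary = 49.00 mm. Overall, the cross-section is a single solid region. Total boundary length (outer) = 49.00 mm.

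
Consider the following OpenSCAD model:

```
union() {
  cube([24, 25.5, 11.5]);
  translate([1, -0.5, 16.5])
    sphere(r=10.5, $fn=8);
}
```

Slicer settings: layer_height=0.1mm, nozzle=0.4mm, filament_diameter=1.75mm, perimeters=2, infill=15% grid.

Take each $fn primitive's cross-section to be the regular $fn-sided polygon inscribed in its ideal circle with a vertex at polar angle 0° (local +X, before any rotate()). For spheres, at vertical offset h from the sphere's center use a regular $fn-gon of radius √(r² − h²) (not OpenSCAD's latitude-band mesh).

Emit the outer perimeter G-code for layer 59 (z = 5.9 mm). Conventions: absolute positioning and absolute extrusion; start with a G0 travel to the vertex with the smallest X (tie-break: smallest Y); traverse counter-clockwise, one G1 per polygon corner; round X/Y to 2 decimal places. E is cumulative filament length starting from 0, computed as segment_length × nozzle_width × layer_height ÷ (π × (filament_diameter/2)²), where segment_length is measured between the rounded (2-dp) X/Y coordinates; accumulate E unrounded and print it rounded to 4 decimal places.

At z = 5.9 mm: the cube (footprint 24×25.5) is included at this height; the sphere at (1, -0.5) is not intersected at this z (|z−center|=10.600 > r=10.5); Taking the union: only the 24×25.5 cube is present, so the union is just that shape — 1 connected region. The outline is a single polygon with 4 vertices. Extrusion per mm of travel: 0.4 × 0.1 / (π × 0.875²) = 0.016630. Accumulating E over each segment gives final E = 1.6464.

G0 X0.00 Y0.00 Z5.90
G1 X24.00 Y0.00 E0.3991
G1 X24.00 Y25.50 E0.8232
G1 X0.00 Y25.50 E1.2223
G1 X0.00 Y0.00 E1.6464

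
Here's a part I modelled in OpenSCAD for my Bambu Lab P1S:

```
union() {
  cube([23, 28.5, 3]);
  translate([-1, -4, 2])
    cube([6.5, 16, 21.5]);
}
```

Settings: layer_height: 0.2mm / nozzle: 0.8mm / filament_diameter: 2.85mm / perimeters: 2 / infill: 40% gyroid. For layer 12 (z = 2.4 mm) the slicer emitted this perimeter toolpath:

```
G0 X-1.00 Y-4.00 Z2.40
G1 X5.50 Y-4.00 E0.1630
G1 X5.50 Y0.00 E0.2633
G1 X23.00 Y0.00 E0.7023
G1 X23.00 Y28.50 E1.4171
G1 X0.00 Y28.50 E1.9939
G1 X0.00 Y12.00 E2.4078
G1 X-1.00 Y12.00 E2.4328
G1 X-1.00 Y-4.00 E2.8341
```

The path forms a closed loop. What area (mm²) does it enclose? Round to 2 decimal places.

Apply the shoelace formula to the sequence of (X, Y) vertices; enclosed area = 693.50 mm².

693.50 mm²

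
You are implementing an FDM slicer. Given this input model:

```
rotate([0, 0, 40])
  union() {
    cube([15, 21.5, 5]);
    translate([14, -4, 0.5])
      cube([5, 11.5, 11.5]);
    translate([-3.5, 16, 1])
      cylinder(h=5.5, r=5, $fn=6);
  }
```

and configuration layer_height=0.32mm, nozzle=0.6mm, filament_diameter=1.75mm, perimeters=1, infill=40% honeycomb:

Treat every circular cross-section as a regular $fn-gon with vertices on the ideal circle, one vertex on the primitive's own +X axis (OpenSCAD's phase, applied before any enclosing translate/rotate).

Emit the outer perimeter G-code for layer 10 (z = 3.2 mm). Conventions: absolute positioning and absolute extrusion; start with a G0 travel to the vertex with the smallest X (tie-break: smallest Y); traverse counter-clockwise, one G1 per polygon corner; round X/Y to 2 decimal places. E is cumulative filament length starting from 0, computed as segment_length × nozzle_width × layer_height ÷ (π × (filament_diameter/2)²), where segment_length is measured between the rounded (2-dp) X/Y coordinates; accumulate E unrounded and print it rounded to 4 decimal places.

G0 X-17.66 Y11.72 Z3.20
G1 X-16.80 Y6.79 E0.3995
G1 X-12.10 Y5.08 E0.7987
G1 X-8.27 Y8.30 E1.1981
G1 X-8.61 Y10.27 E1.3577
G1 X0.00 Y0.00 E2.4275
G1 X10.72 Y9.00 E3.5448
G1 X13.30 Y5.93 E3.8649
G1 X17.13 Y9.15 E4.2643
G1 X9.73 Y17.96 E5.1827
G1 X6.67 Y15.39 E5.5017
G1 X-2.33 Y26.11 E6.6190
G1 X-13.82 Y16.47 E7.8163
G1 X-11.95 Y14.25 E8.0480
G1 X-13.83 Y14.93 E8.2075
G1 X-17.66 Y11.72 E8.6065

At z = 3.2 mm: the cube is present — its section is the full 15×21.5 rectangle; the cube at (14, -4) is present — its section is the full 5×11.5 rectangle; the cylinder at (-3.5, 16): section is a regular 6-gon, circumradius r=5; Merging all regions: the regions partially overlap (shared area 11.40 mm²), so overlapping operands fuse into one piece — 1 connected region; (rotated 40° about Z; rotation is an isometry so areas/perimeters/island counts are preserved). The outline is a single polygon with 15 vertices. Extrusion per mm of travel: 0.6 × 0.32 / (π × 0.875²) = 0.079824. Accumulating E over each segment gives final E = 8.6065.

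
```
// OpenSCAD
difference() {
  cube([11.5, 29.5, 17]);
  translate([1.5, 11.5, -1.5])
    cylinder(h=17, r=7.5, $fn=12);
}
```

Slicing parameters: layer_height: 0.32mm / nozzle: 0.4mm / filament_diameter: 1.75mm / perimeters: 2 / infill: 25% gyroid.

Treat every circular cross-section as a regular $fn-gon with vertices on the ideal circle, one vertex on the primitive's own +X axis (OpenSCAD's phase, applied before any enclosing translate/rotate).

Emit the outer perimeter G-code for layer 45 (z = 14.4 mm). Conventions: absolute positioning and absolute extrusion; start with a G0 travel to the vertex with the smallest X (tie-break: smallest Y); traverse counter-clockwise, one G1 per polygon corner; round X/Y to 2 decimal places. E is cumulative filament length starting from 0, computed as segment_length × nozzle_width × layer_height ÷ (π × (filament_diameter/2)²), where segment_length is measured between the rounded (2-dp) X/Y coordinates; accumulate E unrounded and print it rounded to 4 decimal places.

G0 X0.00 Y0.00 Z14.40
G1 X11.50 Y0.00 E0.6120
G1 X11.50 Y29.50 E2.1819
G1 X0.00 Y29.50 E2.7939
G1 X0.00 Y18.60 E3.3739
G1 X1.50 Y19.00 E3.4565
G1 X5.25 Y18.00 E3.6631
G1 X8.00 Y15.25 E3.8700
G1 X9.00 Y11.50 E4.0766
G1 X8.00 Y7.75 E4.2831
G1 X5.25 Y5.00 E4.4901
G1 X1.50 Y4.00 E4.6966
G1 X0.00 Y4.40 E4.7792
G1 X0.00 Y0.00 E5.0133

At z = 14.4 mm: the cube (footprint 11.5×29.5) is included at this height; the cylinder at (1.5, 11.5): section is a regular 12-gon, circumradius r=7.5; After the difference (first − rest): starting from the 11.5×29.5 cube, the r=7.5 cylinder at (1.5, 11.5) partially overlaps it — only the 106.27 mm² overlap (of its 168.75 mm²) is removed, clipping the outline — 1 connected region. The outline is a single polygon with 13 vertices. Extrusion per mm of travel: 0.4 × 0.32 / (π × 0.875²) = 0.053216. Accumulating E over each segment gives final E = 5.0133.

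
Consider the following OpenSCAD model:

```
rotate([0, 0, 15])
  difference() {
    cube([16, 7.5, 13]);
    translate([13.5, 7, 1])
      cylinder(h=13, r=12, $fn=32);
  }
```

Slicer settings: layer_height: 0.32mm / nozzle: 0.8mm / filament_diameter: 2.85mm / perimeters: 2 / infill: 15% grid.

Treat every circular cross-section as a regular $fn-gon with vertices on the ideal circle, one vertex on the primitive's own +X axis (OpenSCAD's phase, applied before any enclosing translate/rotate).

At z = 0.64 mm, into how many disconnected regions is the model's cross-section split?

1

At z = 0.64 mm: the 16×7.5 cube contributes its full rectangle; the cylinder at (13.5, 7) does not reach this height (z outside [1, 14]); After the difference (first − rest): none of the subtracted shapes is present at this height, so the 16×7.5 cube is unchanged — 1 connected region; (rotated 15° about Z; rotation is an isometry so areas/perimeters/island counts are preserved). The result has 1 disconnected region.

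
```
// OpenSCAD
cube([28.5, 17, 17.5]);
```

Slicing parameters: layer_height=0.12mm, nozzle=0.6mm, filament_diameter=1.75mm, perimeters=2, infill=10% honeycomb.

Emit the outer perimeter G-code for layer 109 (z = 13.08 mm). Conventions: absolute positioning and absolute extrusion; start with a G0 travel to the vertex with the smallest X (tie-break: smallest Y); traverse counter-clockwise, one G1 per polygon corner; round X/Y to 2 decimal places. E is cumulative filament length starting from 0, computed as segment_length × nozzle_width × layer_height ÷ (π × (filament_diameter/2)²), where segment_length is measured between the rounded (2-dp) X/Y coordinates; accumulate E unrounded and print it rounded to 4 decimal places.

At z = 13.08 mm: the cube (footprint 28.5×17) is included at this height. The outline is a single polygon with 4 vertices. Extrusion per mm of travel: 0.6 × 0.12 / (π × 0.875²) = 0.029934. Accumulating E over each segment gives final E = 2.7240.

G0 X0.00 Y0.00 Z13.08
G1 X28.50 Y0.00 E0.8531
G1 X28.50 Y17.00 E1.3620
G1 X0.00 Y17.00 E2.2151
G1 X0.00 Y0.00 E2.7240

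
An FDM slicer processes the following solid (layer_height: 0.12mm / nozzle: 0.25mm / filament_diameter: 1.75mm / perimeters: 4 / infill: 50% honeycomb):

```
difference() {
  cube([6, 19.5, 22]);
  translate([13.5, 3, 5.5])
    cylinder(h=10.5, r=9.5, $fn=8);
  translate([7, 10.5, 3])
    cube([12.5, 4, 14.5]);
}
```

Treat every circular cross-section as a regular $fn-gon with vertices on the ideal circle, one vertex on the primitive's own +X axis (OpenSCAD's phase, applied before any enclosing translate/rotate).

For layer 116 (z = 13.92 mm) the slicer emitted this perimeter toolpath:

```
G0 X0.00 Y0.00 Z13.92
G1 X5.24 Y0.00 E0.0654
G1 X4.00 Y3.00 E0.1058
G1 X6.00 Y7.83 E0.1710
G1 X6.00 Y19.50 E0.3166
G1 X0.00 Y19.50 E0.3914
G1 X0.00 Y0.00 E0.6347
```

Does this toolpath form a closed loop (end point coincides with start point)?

yes

Start point (G0): (0.00, 0.00). End point (last G1): the path returns to the start — closed.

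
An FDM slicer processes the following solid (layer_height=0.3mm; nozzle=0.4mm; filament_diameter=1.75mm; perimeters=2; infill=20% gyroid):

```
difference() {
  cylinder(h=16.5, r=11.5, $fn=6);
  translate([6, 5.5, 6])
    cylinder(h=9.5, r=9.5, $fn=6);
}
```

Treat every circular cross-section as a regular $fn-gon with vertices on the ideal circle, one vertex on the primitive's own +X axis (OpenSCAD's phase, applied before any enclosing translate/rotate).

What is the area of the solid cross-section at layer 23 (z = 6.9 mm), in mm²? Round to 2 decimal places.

209.36 mm²

At z = 6.9 mm: the cylinder: section is a regular 6-gon, circumradius r=11.5 (area = (6/2)·11.500²·sin(360°/6) = 343.60 mm²); the cylinder at (6, 5.5): section is a regular 6-gon, circumradius r=9.5 (area = (6/2)·9.500²·sin(360°/6) = 234.48 mm²); Subtracting the remaining from the first: starting from the r=11.5 cylinder (343.60 mm²), the r=9.5 cylinder at (6, 5.5) partially overlaps it — only the 134.24 mm² overlap (of its 234.48 mm²) is removed, clipping the outline — area = 209.36 mm². Overall, the cross-section is a single solid region. Net area = 209.36 mm².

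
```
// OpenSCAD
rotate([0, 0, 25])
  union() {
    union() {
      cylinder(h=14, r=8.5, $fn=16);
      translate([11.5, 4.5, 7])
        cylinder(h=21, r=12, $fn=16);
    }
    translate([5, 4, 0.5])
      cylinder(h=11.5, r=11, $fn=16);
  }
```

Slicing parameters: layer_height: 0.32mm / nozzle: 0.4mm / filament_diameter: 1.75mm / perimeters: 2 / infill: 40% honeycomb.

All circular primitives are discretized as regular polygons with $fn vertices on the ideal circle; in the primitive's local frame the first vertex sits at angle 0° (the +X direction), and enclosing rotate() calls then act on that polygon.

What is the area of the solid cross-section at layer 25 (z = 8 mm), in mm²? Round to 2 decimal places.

At z = 8 mm: the r=8.5 cylinder contributes a regular 16-gon of circumradius 8.5 (area = (16/2)·8.500²·sin(360°/16) = 221.19 mm²); the r=12 cylinder at (11.5, 4.5) contributes a regular 16-gon of circumradius 12 (area = (16/2)·12.000²·sin(360°/16) = 440.85 mm²); Combining (union): the regions partially overlap — summed areas 662.04 mm² minus the doubly-counted overlap 85.78 mm² gives 576.26 mm² — area = 576.26 mm²; the cylinder at (5, 4): section is a regular 16-gon, circumradius r=11 (area = (16/2)·11.000²·sin(360°/16) = 370.44 mm²); Merging all regions: the regions partially overlap — summed areas 946.70 mm² minus the doubly-counted overlap 337.09 mm² gives 609.61 mm² — area = 609.61 mm²; (whole slice rotated 25° about Z — lengths, areas and connectivity unchanged). Overall, the cross-section is a single solid region. Net area = 609.61 mm².

609.61 mm²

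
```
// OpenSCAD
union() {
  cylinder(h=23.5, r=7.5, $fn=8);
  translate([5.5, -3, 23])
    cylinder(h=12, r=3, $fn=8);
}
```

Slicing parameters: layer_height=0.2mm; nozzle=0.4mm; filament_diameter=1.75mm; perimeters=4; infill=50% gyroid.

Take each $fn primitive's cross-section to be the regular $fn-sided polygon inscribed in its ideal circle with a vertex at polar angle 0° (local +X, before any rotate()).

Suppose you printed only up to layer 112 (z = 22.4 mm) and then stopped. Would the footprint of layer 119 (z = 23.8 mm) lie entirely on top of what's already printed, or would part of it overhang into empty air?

part overhangs

Compare the two slices. At z = 22.4: the r=7.5 cylinder gives a regular 8-gon of circumradius 7.5 (constant along its height) (area = (8/2)·7.500²·sin(360°/8) = 159.10 mm²); the cylinder at (5.5, -3) is not intersected at this z (z outside [23, 35]); Taking the union: only the r=7.5 cylinder is present, so the union is just that shape — area = 159.10 mm². At z = 23.8: the cylinder is absent (z outside [0, 23.5]); the r=3 cylinder at (5.5, -3) contributes a regular 8-gon of circumradius 3 (area = (8/2)·3.000²·sin(360°/8) = 25.46 mm²); Merging all regions: only the r=3 cylinder at (5.5, -3) is present, so the union is just that shape — area = 25.46 mm². Checking containment: at z = 23.8 the cross-section extends beyond the z = 22.4 cross-section by about 9.01 mm².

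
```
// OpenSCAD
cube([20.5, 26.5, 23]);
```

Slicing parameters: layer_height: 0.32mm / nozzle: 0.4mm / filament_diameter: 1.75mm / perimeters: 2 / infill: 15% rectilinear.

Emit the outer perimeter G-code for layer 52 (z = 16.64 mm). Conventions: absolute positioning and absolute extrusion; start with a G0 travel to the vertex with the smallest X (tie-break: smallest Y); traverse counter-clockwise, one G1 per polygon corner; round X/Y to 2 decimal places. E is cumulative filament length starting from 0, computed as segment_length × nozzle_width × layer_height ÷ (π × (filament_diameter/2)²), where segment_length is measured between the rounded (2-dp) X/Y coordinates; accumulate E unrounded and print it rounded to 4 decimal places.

G0 X0.00 Y0.00 Z16.64
G1 X20.50 Y0.00 E1.0909
G1 X20.50 Y26.50 E2.5012
G1 X0.00 Y26.50 E3.5921
G1 X0.00 Y0.00 E5.0023

At z = 16.64 mm: the cube is present — its section is the full 20.5×26.5 rectangle. The outline is a single polygon with 4 vertices. Extrusion per mm of travel: 0.4 × 0.32 / (π × 0.875²) = 0.053216. Accumulating E over each segment gives final E = 5.0023.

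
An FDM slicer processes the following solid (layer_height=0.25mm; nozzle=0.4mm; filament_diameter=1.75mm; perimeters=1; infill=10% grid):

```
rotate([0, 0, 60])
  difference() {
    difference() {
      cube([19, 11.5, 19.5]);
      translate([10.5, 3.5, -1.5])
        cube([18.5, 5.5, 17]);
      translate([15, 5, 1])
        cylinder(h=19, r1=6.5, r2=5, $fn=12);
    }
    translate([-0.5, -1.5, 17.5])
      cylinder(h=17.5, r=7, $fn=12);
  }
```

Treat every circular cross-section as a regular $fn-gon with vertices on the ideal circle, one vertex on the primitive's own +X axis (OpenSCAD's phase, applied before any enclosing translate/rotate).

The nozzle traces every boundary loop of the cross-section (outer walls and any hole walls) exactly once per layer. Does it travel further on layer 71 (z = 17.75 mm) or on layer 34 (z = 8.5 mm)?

Layer 71 (z = 17.75): the cube is present — its section is the full 19×11.5 rectangle (perimeter 61.00 mm); the cube at (10.5, 3.5) is absent (z outside [-1.5, 15.5]); the cone at (15, 5) (r1=6.5→r2=5) has section circumradius 5.178 here — a regular 12-gon (perimeter = 2·12·5.178·sin(180°/12) = 32.16 mm); Taking the first minus the rest: starting from the 19×11.5 cube, the cone at (15, 5) partially overlaps it — only the 75.77 mm² overlap (of its 80.42 mm²) is removed, clipping the outline — boundary = 77.59 mm; the r=7 cylinder at (-0.5, -1.5) gives a regular 12-gon of circumradius 7 (constant along its height) (perimeter = 2·12·7.000·sin(180°/12) = 43.48 mm); Subtracting the remaining from the first: starting from that combined region, the r=7 cylinder at (-0.5, -1.5) partially overlaps it — only the 23.83 mm² overlap (of its 147.00 mm²) is removed, clipping the outline — boundary = 74.92 mm; (rotated 60° about Z; rotation is an isometry so areas/perimeters/island counts are preserved). So its perimeter = 74.92 mm. Layer 34 (z = 8.5): the 19×11.5 cube contributes its full rectangle (perimeter 61.00 mm); the 18.5×5.5 cube at (10.5, 3.5) contributes its full rectangle (perimeter 48.00 mm); the cone at (15, 5) contributes a regular 12-gon of circumradius 5.908 (interpolated between r1=6.5 and r2=5 at t=0.395) (perimeter = 2·12·5.908·sin(180°/12) = 36.70 mm); After the difference (first − rest): starting from the 19×11.5 cube, the 18.5×5.5 cube at (10.5, 3.5) partially overlaps it — only the 46.75 mm² overlap (of its 101.75 mm²) is removed, clipping the outline; the cone at (15, 5) partially overlaps it — only the 44.83 mm² overlap (of its 104.71 mm²) is removed, clipping the outline — boundary = 67.95 mm; the cylinder at (-0.5, -1.5) is absent (z outside [17.5, 35]); After the difference (first − rest): none of the subtracted shapes is present at this height, so that combined region is unchanged — boundary = 67.95 mm; (whole slice rotated 60° about Z — lengths, areas and connectivity unchanged). So its perimeter = 67.95 mm. Layer 71 is larger (74.92 vs 67.95 mm).

layer 71 (z = 17.75 mm)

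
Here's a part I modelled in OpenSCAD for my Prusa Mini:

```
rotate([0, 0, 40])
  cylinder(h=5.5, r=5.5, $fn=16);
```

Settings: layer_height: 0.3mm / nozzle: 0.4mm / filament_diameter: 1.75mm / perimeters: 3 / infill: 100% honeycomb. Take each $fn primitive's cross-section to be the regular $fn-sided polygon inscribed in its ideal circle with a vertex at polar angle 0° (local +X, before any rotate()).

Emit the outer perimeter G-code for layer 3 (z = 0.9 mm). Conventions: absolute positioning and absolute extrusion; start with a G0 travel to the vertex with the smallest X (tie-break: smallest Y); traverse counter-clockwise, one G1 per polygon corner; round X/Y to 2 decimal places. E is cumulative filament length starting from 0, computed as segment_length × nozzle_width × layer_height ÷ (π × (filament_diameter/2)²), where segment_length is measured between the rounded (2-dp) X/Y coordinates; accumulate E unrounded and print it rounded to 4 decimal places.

G0 X-5.48 Y0.48 Z0.90
G1 X-5.25 Y-1.65 E0.1069
G1 X-4.21 Y-3.54 E0.2145
G1 X-2.54 Y-4.88 E0.3213
G1 X-0.48 Y-5.48 E0.4284
G1 X1.65 Y-5.25 E0.5353
G1 X3.54 Y-4.21 E0.6429
G1 X4.88 Y-2.54 E0.7497
G1 X5.48 Y-0.48 E0.8568
G1 X5.25 Y1.65 E0.9636
G1 X4.21 Y3.54 E1.0713
G1 X2.54 Y4.88 E1.1781
G1 X0.48 Y5.48 E1.2851
G1 X-1.65 Y5.25 E1.3920
G1 X-3.54 Y4.21 E1.4996
G1 X-4.88 Y2.54 E1.6065
G1 X-5.48 Y0.48 E1.7135

At z = 0.9 mm: the cylinder: section is a regular 16-gon, circumradius r=5.5; (rotated 40° about Z; rotation is an isometry so areas/perimeters/island counts are preserved). The outline is a single polygon with 16 vertices. Extrusion per mm of travel: 0.4 × 0.3 / (π × 0.875²) = 0.049890. Accumulating E over each segment gives final E = 1.7135.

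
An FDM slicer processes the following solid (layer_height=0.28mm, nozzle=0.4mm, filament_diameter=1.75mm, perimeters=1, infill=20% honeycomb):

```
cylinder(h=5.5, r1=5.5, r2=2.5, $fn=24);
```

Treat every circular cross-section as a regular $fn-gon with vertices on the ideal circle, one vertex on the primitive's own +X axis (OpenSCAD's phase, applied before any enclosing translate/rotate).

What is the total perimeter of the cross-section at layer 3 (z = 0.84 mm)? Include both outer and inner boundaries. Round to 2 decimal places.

At z = 0.84 mm: the cone (r1=5.5→r2=2.5) has section circumradius 5.042 here — a regular 24-gon (perimeter = 2·24·5.042·sin(180°/24) = 31.59 mm). Overall, the cross-section is a single solid region. Total boundary length (outer) = 31.59 mm.

31.59 mm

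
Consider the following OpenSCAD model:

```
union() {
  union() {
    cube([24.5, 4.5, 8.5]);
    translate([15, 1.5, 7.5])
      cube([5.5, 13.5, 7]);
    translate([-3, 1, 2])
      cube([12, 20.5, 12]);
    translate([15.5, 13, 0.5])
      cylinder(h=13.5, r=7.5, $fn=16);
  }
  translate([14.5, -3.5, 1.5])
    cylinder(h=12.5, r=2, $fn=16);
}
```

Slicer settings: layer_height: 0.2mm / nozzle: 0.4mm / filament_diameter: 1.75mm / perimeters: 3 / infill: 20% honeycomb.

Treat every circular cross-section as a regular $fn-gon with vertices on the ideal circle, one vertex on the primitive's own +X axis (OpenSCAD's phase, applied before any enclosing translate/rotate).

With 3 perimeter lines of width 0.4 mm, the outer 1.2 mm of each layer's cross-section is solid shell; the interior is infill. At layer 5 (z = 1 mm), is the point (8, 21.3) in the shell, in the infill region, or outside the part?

At z = 1 mm: the cube is present — its section is the full 24.5×4.5 rectangle; the cube at (15, 1.5) is absent (z outside [7.5, 14.5]); the cube at (-3, 1) is not intersected at this z (z outside [2, 14]); the cylinder at (15.5, 13): section is a regular 16-gon, circumradius r=7.5; Merging all regions: the 2 present regions are separate (no shared area or edge), so areas and boundary lengths simply add and each stays a separate island — 2 connected regions; the cylinder at (14.5, -3.5) is not intersected at this z (z outside [1.5, 14]); Combining (union): only that combined region is present, so the union is just that shape — 2 connected regions. Overall, the cross-section has 2 separate islands. The nearest boundary edge runs (8.57, 15.87)→(10.20, 18.30); distance from the point to it = 3.72 mm. The point is not inside any of the regions above, so it lies outside the cross-section (3.72 mm from the nearest boundary).

outside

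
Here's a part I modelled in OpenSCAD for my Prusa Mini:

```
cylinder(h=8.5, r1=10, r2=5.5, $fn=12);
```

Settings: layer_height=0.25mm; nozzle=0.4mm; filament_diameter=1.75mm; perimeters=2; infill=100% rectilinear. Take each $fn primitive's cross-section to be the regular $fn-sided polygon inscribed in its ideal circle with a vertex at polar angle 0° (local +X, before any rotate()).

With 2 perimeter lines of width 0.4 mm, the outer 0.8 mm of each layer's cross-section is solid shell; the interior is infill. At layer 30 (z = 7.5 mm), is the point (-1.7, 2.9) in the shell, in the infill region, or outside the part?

infill

At z = 7.5 mm: the cone (r1=10→r2=5.5) has section circumradius 6.029 here — a regular 12-gon. Overall, the cross-section is a single solid region. The nearest boundary edge runs (-3.01, 5.22)→(-5.22, 3.01); distance from the point to it = 2.57 mm. The point is inside the cross-section and 2.57 mm from the nearest boundary — more than the 0.8 mm shell width (2 × 0.4), so it's in the infill interior.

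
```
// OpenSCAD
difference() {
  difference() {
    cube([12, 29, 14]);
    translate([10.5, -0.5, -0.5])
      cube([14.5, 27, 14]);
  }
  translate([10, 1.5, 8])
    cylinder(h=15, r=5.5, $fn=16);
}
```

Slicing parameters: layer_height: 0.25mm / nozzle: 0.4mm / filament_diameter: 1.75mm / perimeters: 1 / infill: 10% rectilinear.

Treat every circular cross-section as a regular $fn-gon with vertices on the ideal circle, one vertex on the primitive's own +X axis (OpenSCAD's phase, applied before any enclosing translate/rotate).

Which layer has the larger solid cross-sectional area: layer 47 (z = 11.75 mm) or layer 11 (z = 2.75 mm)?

Layer 47 (z = 11.75): the cube (footprint 12×29) is included at this height (area 348.00 mm²); the cube at (10.5, -0.5) (footprint 14.5×27) is included at this height (area 391.50 mm²); Taking the first minus the rest: starting from the 12×29 cube (348.00 mm²), the 14.5×27 cube at (10.5, -0.5) partially overlaps it — only the 39.75 mm² overlap (of its 391.50 mm²) is removed, clipping the outline — area = 308.25 mm²; the r=5.5 cylinder at (10, 1.5) contributes a regular 16-gon of circumradius 5.5 (area = (16/2)·5.500²·sin(360°/16) = 92.61 mm²); Taking the first minus the rest: starting from that combined region (308.25 mm²), the r=5.5 cylinder at (10, 1.5) partially overlaps it — only the 34.65 mm² overlap (of its 92.61 mm²) is removed, clipping the outline — area = 273.60 mm². So its area = 273.60 mm². Layer 11 (z = 2.75): the cube (footprint 12×29) is included at this height (area 348.00 mm²); the cube at (10.5, -0.5) is present — its section is the full 14.5×27 rectangle (area 391.50 mm²); Subtracting the remaining from the first: starting from the 12×29 cube (348.00 mm²), the 14.5×27 cube at (10.5, -0.5) partially overlaps it — only the 39.75 mm² overlap (of its 391.50 mm²) is removed, clipping the outline — area = 308.25 mm²; the cylinder at (10, 1.5) is absent (z outside [8, 23]); After the difference (first − rest): none of the subtracted shapes is present at this height, so the result so far is unchanged — area = 308.25 mm². So its area = 308.25 mm². Layer 11 is larger (308.25 vs 273.60 mm²).

layer 11 (z = 2.75 mm)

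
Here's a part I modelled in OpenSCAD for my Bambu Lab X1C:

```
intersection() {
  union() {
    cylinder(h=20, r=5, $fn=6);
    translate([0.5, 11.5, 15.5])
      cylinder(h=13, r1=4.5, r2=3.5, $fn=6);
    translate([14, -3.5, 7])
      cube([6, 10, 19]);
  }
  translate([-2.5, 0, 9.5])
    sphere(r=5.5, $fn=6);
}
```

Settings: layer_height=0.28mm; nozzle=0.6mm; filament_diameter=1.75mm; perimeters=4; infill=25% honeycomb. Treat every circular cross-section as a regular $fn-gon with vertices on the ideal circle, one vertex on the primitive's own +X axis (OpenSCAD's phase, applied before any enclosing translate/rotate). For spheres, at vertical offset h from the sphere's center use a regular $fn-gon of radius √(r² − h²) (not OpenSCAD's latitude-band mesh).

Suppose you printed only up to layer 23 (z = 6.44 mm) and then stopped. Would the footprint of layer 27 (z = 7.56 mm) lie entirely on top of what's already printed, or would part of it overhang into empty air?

part overhangs

Compare the two slices. At z = 6.44: the r=5 cylinder contributes a regular 6-gon of circumradius 5 (area = (6/2)·5.000²·sin(360°/6) = 64.95 mm²); the cone at (0.5, 11.5) does not reach this height (z outside [15.5, 28.5]); the cube at (14, -3.5) does not reach this height (z outside [7, 26]); Combining (union): only the r=5 cylinder is present, so the union is just that shape — area = 64.95 mm²; the r=5.5 sphere at (-2.5, 0) contributes a regular 6-gon of circumradius √(5.5²−3.06²) = 4.570 (area = (6/2)·4.570²·sin(360°/6) = 54.26 mm²); Taking the intersection: the r=5.5 sphere at (-2.5, 0) partially overlaps that combined region; clipping to the common part keeps 37.88 mm² — area = 37.88 mm². At z = 7.56: the r=5 cylinder contributes a regular 6-gon of circumradius 5 (area = (6/2)·5.000²·sin(360°/6) = 64.95 mm²); the cone at (0.5, 11.5) is absent (z outside [15.5, 28.5]); the cube at (14, -3.5) (footprint 6×10) is included at this height (area 60.00 mm²); Merging all regions: the 2 present regions are separate (no shared area or edge), so areas and boundary lengths simply add and each stays a separate island — area = 124.95 mm²; the sphere at (-2.5, 0): section is a regular 6-gon, circumradius = √(r²−h²) = √(5.5²−1.94²) = 5.146 (area = (6/2)·5.146²·sin(360°/6) = 68.81 mm²); After intersecting: the r=5.5 sphere at (-2.5, 0) partially overlaps the result so far; clipping to the common part keeps 44.57 mm² — area = 44.57 mm². Checking containment: at z = 7.56 the cross-section extends beyond the z = 6.44 cross-section by about 6.69 mm².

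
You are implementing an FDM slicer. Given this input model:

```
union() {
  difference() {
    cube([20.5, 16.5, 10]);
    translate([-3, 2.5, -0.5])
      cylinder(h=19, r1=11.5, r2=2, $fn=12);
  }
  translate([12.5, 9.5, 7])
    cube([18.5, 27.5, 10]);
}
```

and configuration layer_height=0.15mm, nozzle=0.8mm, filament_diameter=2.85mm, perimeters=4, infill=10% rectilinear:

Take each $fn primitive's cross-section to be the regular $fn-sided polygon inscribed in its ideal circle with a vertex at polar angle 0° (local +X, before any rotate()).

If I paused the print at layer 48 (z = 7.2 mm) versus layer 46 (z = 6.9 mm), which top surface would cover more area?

Layer 48 (z = 7.2): the cube is present — its section is the full 20.5×16.5 rectangle (area 338.25 mm²); the cone at (-3, 2.5) (r1=11.5→r2=2) has section circumradius 7.650 here — a regular 12-gon (area = (12/2)·7.650²·sin(360°/12) = 175.57 mm²); Taking the first minus the rest: starting from the 20.5×16.5 cube (338.25 mm²), the cone at (-3, 2.5) partially overlaps it — only the 32.94 mm² overlap (of its 175.57 mm²) is removed, clipping the outline — area = 305.31 mm²; the 18.5×27.5 cube at (12.5, 9.5) contributes its full rectangle (area 508.75 mm²); Merging all regions: the regions partially overlap — summed areas 814.06 mm² minus the doubly-counted overlap 56.00 mm² gives 758.06 mm² — area = 758.06 mm². So its area = 758.06 mm². Layer 46 (z = 6.9): the cube is present — its section is the full 20.5×16.5 rectangle (area 338.25 mm²); the cone at (-3, 2.5): at t=0.389 of its height the radius interpolates to r₁+(r₂−r₁)t = 7.800, giving a regular 12-gon of that circumradius (area = (12/2)·7.800²·sin(360°/12) = 182.52 mm²); After the difference (first − rest): starting from the 20.5×16.5 cube (338.25 mm²), the cone at (-3, 2.5) partially overlaps it — only the 34.60 mm² overlap (of its 182.52 mm²) is removed, clipping the outline — area = 303.65 mm²; the cube at (12.5, 9.5) is not intersected at this z (z outside [7, 17]); Taking the union: only that combined region is present, so the union is just that shape — area = 303.65 mm². So its area = 303.65 mm². Layer 48 is larger (758.06 vs 303.65 mm²).

layer 48 (z = 7.2 mm)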